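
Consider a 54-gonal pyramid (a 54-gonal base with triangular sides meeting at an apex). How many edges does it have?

A pyramid on an n-gon base has one n-gon and n triangles: V = 54 + 1 = 55, E = 2·54 = 108, F = 54 + 1 = 55.
Check: V − E + F = 55 − 108 + 55 = 2.

108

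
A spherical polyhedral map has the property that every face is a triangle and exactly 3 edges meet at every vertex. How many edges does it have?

Each face has 3 edges and each edge borders two faces, so 2E = 3F.
Each vertex has degree 3, so 3V = 2E and hence V = 3F/3.
Euler: V − E + F = 2 ⇒ (3F/3) − (3F/2) + F = 2.
Multiply by 6: (6 − 9 + 6)F = 12, i.e. 3F = 12.
So F = 4, E = 3·4/2 = 6, V = 3·4/3 = 4.

6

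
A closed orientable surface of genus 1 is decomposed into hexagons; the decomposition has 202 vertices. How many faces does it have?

101

χ = 2 − 2·1 = 0, and every face is a hexagon so 6F = 2E.
V − E + F = 0 with E = 6F/2 gives 202 − (6/2 − 1)·F = 0, so F = 101 and E = 303.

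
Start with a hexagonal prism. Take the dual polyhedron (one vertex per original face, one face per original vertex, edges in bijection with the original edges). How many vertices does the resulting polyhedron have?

The base solid has V = 12, E = 18, F = 8.
The dual swaps V and F and preserves E: V′ = F = 8, E′ = E = 18, F′ = V = 12.

8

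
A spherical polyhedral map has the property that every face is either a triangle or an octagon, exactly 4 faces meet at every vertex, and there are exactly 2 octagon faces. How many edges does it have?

32

Let x be the number of triangles; then F = 2 + x.
Edge–face incidences: 2E = 8·2 + 3·x = 16 + 3x.
Every vertex has degree 4, so 4V = 2E.
Euler: V − E + F = 2 ⇒ (2E)/4 − E + (2 + x) = 2.
Multiply by 8: 2·(2E) − 4·(2E) + 8·(2 + x) = 16, i.e. 16 + 8x − 2·(16 + 3x) = 16.
Collecting terms: 2x − 16 = 16, so 2x = 32, so x = 16.
Then 2E = 16 + 3·16 = 64, so E = 32, V = 2E/4 = 16, F = 2 + 16 = 18.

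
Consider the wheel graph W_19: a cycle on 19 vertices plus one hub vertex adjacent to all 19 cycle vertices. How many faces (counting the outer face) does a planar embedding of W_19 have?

W_19 has V = 19 + 1 = 20 vertices and E = 2·19 = 38 edges.
By Euler's formula F = 2 − V + E = 2 − 20 + 38 = 20.

20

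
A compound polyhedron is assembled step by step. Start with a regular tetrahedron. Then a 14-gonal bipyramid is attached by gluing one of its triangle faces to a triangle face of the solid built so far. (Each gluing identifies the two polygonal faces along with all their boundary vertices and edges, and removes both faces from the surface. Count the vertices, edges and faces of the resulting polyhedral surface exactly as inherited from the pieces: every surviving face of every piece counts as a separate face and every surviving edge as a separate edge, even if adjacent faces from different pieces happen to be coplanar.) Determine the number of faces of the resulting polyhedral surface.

A regular tetrahedron: V=4, E=6, F=4.
Attach a 14-gonal bipyramid (V=16, E=42, F=28) along a 3-gon: merge 3 vertices and 3 edges, delete both glued faces → V=17, E=45, F=30.
Check: V − E + F = 17 − 45 + 30 = 2.

30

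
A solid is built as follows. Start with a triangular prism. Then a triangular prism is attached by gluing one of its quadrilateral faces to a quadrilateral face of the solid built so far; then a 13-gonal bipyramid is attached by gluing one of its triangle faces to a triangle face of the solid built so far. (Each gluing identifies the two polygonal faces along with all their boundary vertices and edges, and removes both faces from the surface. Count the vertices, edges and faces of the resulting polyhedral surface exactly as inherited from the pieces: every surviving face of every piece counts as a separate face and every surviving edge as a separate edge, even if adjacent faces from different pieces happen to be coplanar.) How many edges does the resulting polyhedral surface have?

A triangular prism: V=6, E=9, F=5.
Attach a triangular prism (V=6, E=9, F=5) along a 4-gon: merge 4 vertices and 4 edges, delete both glued faces → V=8, E=14, F=8.
Attach a 13-gonal bipyramid (V=15, E=39, F=26) along a 3-gon: merge 3 vertices and 3 edges, delete both glued faces → V=20, E=50, F=32.
Check: V − E + F = 20 − 50 + 32 = 2.

50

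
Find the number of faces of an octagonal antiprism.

18

An antiprism on an n-gon has two n-gon caps and 2n triangles: V = 2·8 = 16, E = 4·8 = 32, F = 2·8 + 2 = 18.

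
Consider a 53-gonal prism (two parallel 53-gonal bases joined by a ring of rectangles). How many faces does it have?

55

A prism on an n-gon has two n-gon bases and n rectangular sides: V = 2·53 = 106, E = 3·53 = 159, F = 53 + 2 = 55.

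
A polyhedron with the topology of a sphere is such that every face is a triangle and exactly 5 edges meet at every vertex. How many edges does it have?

30

Each face has 3 edges and each edge borders two faces, so 2E = 3F.
Each vertex has degree 5, so 5V = 2E and hence V = 3F/5.
Euler: V − E + F = 2 ⇒ (3F/5) − (3F/2) + F = 2.
Multiply by 10: (6 − 15 + 10)F = 20, i.e. 1F = 20.
So F = 20, E = 3·20/2 = 30, V = 3·20/5 = 12.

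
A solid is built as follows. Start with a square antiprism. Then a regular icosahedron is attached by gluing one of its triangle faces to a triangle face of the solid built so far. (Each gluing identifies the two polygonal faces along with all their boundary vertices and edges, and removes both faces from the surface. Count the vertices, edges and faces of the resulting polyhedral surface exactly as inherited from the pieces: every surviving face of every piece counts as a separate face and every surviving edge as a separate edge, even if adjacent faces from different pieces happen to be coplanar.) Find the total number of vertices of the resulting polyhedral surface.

A square antiprism: V=8, E=16, F=10.
Attach a regular icosahedron (V=12, E=30, F=20) along a 3-gon: merge 3 vertices and 3 edges, delete both glued faces → V=17, E=43, F=28.
Check: V − E + F = 17 − 43 + 28 = 2.

17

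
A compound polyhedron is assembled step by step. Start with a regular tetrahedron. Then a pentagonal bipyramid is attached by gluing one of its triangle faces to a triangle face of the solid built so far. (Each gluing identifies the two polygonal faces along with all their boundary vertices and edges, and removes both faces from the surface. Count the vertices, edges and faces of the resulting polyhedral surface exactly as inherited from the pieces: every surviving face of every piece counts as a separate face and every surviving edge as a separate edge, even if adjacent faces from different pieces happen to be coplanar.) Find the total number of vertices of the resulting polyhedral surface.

8

A regular tetrahedron: V=4, E=6, F=4.
Attach a pentagonal bipyramid (V=7, E=15, F=10) along a 3-gon: merge 3 vertices and 3 edges, delete both glued faces → V=8, E=18, F=12.
Check: V − E + F = 8 − 18 + 12 = 2.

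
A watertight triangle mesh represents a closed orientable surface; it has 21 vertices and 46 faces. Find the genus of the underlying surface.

2

Every face is a triangle, so 2E = 3·46 = 138, giving E = 69.
χ = V − E + F = 21 − 69 + 46 = -2.
For a closed orientable surface χ = 2 − 2g, so g = (2 − (-2))/2 = 2.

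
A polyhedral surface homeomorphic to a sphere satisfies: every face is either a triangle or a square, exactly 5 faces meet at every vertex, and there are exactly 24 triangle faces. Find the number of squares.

2

Let x be the number of squares; then F = 24 + x.
Edge–face incidences: 2E = 3·24 + 4·x = 72 + 4x.
Every vertex has degree 5, so 5V = 2E.
Euler: V − E + F = 2 ⇒ (2E)/5 − E + (24 + x) = 2.
Multiply by 10: 2·(2E) − 5·(2E) + 10·(24 + x) = 20, i.e. 240 + 10x − 3·(72 + 4x) = 20.
Collecting terms: −2x + 24 = 20, so −2x = −4, so x = 2.
Then 2E = 72 + 4·2 = 80, so E = 40, V = 2E/5 = 16, F = 24 + 2 = 26.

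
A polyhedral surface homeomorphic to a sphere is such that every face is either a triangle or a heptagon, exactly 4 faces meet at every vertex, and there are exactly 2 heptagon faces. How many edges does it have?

Let x be the number of triangles; then F = 2 + x.
Edge–face incidences: 2E = 7·2 + 3·x = 14 + 3x.
Every vertex has degree 4, so 4V = 2E.
Euler: V − E + F = 2 ⇒ (2E)/4 − E + (2 + x) = 2.
Multiply by 8: 2·(2E) − 4·(2E) + 8·(2 + x) = 16, i.e. 16 + 8x − 2·(14 + 3x) = 16.
Collecting terms: 2x − 12 = 16, so 2x = 28, so x = 14.
Then 2E = 14 + 3·14 = 56, so E = 28, V = 2E/4 = 14, F = 2 + 14 = 16.

28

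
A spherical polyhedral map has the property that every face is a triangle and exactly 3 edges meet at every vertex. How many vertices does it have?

Each face has 3 edges and each edge borders two faces, so 2E = 3F.
Each vertex has degree 3, so 3V = 2E and hence V = 3F/3.
Euler: V − E + F = 2 ⇒ (3F/3) − (3F/2) + F = 2.
Multiply by 6: (6 − 9 + 6)F = 12, i.e. 3F = 12.
So F = 4, E = 3·4/2 = 6, V = 3·4/3 = 4.

4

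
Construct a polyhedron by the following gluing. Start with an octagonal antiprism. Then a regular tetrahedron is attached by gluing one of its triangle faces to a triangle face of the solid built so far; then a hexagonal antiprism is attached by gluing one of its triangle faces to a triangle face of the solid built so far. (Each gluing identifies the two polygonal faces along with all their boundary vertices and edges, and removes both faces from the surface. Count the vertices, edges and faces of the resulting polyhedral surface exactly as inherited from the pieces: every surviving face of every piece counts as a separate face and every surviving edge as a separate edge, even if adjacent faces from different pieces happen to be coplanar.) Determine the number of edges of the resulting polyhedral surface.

56

An octagonal antiprism: V=16, E=32, F=18.
Attach a regular tetrahedron (V=4, E=6, F=4) along a 3-gon: merge 3 vertices and 3 edges, delete both glued faces → V=17, E=35, F=20.
Attach a hexagonal antiprism (V=12, E=24, F=14) along a 3-gon: merge 3 vertices and 3 edges, delete both glued faces → V=26, E=56, F=32.
Check: V − E + F = 26 − 56 + 32 = 2.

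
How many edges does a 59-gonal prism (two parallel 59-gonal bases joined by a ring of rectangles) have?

177

A prism on an n-gon has two n-gon bases and n rectangular sides: V = 2·59 = 118, E = 3·59 = 177, F = 59 + 2 = 61.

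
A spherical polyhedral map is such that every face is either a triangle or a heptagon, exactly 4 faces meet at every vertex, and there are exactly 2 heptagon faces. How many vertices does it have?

Let x be the number of triangles; then F = 2 + x.
Edge–face incidences: 2E = 7·2 + 3·x = 14 + 3x.
Every vertex has degree 4, so 4V = 2E.
Euler: V − E + F = 2 ⇒ (2E)/4 − E + (2 + x) = 2.
Multiply by 8: 2·(2E) − 4·(2E) + 8·(2 + x) = 16, i.e. 16 + 8x − 2·(14 + 3x) = 16.
Collecting terms: 2x − 12 = 16, so 2x = 28, so x = 14.
Then 2E = 14 + 3·14 = 56, so E = 28, V = 2E/4 = 14, F = 2 + 14 = 16.

14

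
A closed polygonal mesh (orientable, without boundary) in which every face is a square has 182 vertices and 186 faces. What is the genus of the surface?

Every face is a square, so 2E = 4·186 = 744, giving E = 372.
χ = V − E + F = 182 − 372 + 186 = -4.
For a closed orientable surface χ = 2 − 2g, so g = (2 − (-4))/2 = 3.

3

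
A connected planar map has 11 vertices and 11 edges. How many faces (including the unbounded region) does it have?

Euler's formula for a connected plane graph: V − E + F = 2, so F = 2 − 11 + 11 = 2.

2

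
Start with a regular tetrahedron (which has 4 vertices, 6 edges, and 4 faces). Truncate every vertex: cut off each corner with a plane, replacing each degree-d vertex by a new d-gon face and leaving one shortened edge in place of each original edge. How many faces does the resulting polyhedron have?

Truncation replaces each original edge-end by a new vertex, so V′ = 2E = 12.
Each original edge survives, and each old vertex of degree d contributes d new edges; summing degrees gives Σd = 2E, so E′ = E + 2E = 3E = 18.
Each original face survives and each original vertex becomes one new face: F′ = F + V = 8.

8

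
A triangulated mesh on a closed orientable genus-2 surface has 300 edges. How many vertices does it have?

98

χ = 2 − 2·2 = -2, and every face is a triangle so 3F = 2E.
F = 2E/3 = 200. Then V = -2 + E − F = -2 + 300 − 200 = 98.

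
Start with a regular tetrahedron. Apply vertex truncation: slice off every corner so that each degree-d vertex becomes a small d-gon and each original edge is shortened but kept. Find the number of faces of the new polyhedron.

8

The base solid has V = 4, E = 6, F = 4.
Truncation replaces each original edge-end by a new vertex, so V′ = 2E = 12.
Each original edge survives, and each old vertex of degree d contributes d new edges; summing degrees gives Σd = 2E, so E′ = E + 2E = 3E = 18.
Each original face survives and each original vertex becomes one new face: F′ = F + V = 8.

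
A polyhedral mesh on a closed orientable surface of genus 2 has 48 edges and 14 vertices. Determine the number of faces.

32

For a closed orientable surface of genus 2, χ = 2 − 2·2 = -2.
F = -2 − V + E = -2 − 14 + 48 = 32.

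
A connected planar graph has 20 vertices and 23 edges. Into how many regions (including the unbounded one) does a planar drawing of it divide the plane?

Euler's formula for a connected plane graph: V − E + F = 2, so F = 2 − 20 + 23 = 5.

5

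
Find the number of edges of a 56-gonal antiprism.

An antiprism on an n-gon has two n-gon caps and 2n triangles: V = 2·56 = 112, E = 4·56 = 224, F = 2·56 + 2 = 114.
Check: V − E + F = 112 − 224 + 114 = 2.

224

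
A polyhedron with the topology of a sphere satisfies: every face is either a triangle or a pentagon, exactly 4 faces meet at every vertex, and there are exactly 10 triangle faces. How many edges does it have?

Let x be the number of pentagons; then F = 10 + x.
Edge–face incidences: 2E = 3·10 + 5·x = 30 + 5x.
Every vertex has degree 4, so 4V = 2E.
Euler: V − E + F = 2 ⇒ (2E)/4 − E + (10 + x) = 2.
Multiply by 8: 2·(2E) − 4·(2E) + 8·(10 + x) = 16, i.e. 80 + 8x − 2·(30 + 5x) = 16.
Collecting terms: −2x + 20 = 16, so −2x = −4, so x = 2.
Then 2E = 30 + 5·2 = 40, so E = 20, V = 2E/4 = 10, F = 10 + 2 = 12.

20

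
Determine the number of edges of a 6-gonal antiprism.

24

An antiprism on an n-gon has two n-gon caps and 2n triangles: V = 2·6 = 12, E = 4·6 = 24, F = 2·6 + 2 = 14.
Check: V − E + F = 12 − 24 + 14 = 2.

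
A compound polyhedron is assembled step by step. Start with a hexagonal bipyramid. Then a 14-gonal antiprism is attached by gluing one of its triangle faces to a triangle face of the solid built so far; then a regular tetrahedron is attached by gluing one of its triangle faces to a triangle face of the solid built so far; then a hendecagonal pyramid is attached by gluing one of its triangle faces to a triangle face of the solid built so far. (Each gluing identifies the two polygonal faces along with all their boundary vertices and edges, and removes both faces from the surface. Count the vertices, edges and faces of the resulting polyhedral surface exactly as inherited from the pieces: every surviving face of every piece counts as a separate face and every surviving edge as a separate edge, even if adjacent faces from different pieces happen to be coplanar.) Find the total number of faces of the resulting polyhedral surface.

52

A hexagonal bipyramid: V=8, E=18, F=12.
Attach a 14-gonal antiprism (V=28, E=56, F=30) along a 3-gon: merge 3 vertices and 3 edges, delete both glued faces → V=33, E=71, F=40.
Attach a regular tetrahedron (V=4, E=6, F=4) along a 3-gon: merge 3 vertices and 3 edges, delete both glued faces → V=34, E=74, F=42.
Attach a hendecagonal pyramid (V=12, E=22, F=12) along a 3-gon: merge 3 vertices and 3 edges, delete both glued faces → V=43, E=93, F=52.
Check: V − E + F = 43 − 93 + 52 = 2.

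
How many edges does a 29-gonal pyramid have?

A pyramid on an n-gon base has one n-gon and n triangles: V = 29 + 1 = 30, E = 2·29 = 58, F = 29 + 1 = 30.
Check: V − E + F = 30 − 58 + 30 = 2.

58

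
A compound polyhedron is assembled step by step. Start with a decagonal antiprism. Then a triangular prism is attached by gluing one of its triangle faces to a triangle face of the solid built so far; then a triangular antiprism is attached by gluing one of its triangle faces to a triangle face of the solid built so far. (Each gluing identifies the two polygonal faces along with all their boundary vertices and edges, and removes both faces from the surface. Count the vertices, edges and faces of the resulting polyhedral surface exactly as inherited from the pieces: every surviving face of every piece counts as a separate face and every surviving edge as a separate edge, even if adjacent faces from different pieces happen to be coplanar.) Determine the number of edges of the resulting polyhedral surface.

A decagonal antiprism: V=20, E=40, F=22.
Attach a triangular prism (V=6, E=9, F=5) along a 3-gon: merge 3 vertices and 3 edges, delete both glued faces → V=23, E=46, F=25.
Attach a triangular antiprism (V=6, E=12, F=8) along a 3-gon: merge 3 vertices and 3 edges, delete both glued faces → V=26, E=55, F=31.
Check: V − E + F = 26 − 55 + 31 = 2.

55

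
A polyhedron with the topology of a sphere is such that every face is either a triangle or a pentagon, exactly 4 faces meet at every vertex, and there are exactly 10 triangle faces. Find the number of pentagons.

2

Let x be the number of pentagons; then F = 10 + x.
Edge–face incidences: 2E = 3·10 + 5·x = 30 + 5x.
Every vertex has degree 4, so 4V = 2E.
Euler: V − E + F = 2 ⇒ (2E)/4 − E + (10 + x) = 2.
Multiply by 8: 2·(2E) − 4·(2E) + 8·(10 + x) = 16, i.e. 80 + 8x − 2·(30 + 5x) = 16.
Collecting terms: −2x + 20 = 16, so −2x = −4, so x = 2.
Then 2E = 30 + 5·2 = 40, so E = 20, V = 2E/4 = 10, F = 10 + 2 = 12.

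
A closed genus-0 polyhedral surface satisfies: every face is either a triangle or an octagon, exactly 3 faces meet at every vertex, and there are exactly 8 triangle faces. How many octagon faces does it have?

Let x be the number of octagons; then F = 8 + x.
Edge–face incidences: 2E = 3·8 + 8·x = 24 + 8x.
Every vertex has degree 3, so 3V = 2E.
Euler: V − E + F = 2 ⇒ (2E)/3 − E + (8 + x) = 2.
Multiply by 6: 2·(2E) − 3·(2E) + 6·(8 + x) = 12, i.e. 48 + 6x − (24 + 8x) = 12.
Collecting terms: −2x + 24 = 12, so −2x = −12, so x = 6.
Then 2E = 24 + 8·6 = 72, so E = 36, V = 2E/3 = 24, F = 8 + 6 = 14.

6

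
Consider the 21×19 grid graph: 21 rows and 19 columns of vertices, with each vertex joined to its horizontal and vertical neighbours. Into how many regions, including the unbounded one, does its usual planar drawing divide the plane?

The grid has V = 21·19 = 399 vertices and E = 21·18 + 19·20 = 758 edges.
F = 2 − V + E = 2 − 399 + 758 = 361.

361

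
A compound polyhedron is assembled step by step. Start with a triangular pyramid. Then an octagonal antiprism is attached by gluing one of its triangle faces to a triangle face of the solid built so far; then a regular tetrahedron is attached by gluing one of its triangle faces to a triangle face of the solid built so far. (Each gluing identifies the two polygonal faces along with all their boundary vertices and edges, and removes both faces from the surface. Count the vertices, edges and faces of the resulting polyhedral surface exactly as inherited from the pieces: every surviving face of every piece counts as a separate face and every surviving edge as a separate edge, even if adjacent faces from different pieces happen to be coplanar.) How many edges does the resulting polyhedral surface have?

A triangular pyramid: V=4, E=6, F=4.
Attach an octagonal antiprism (V=16, E=32, F=18) along a 3-gon: merge 3 vertices and 3 edges, delete both glued faces → V=17, E=35, F=20.
Attach a regular tetrahedron (V=4, E=6, F=4) along a 3-gon: merge 3 vertices and 3 edges, delete both glued faces → V=18, E=38, F=22.
Check: V − E + F = 18 − 38 + 22 = 2.

38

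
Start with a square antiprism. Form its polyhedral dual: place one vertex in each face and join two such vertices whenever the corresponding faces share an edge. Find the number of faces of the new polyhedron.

The base solid has V = 8, E = 16, F = 10.
The dual swaps V and F and preserves E: V′ = F = 10, E′ = E = 16, F′ = V = 8.

8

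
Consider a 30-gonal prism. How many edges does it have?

90

A prism on an n-gon has two n-gon bases and n rectangular sides: V = 2·30 = 60, E = 3·30 = 90, F = 30 + 2 = 32.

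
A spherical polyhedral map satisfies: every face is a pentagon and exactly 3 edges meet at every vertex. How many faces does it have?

Each face has 5 edges and each edge borders two faces, so 2E = 5F.
Each vertex has degree 3, so 3V = 2E and hence V = 5F/3.
Euler: V − E + F = 2 ⇒ (5F/3) − (5F/2) + F = 2.
Multiply by 6: (10 − 15 + 6)F = 12, i.e. 1F = 12.
So F = 12, E = 5·12/2 = 30, V = 5·12/3 = 20.

12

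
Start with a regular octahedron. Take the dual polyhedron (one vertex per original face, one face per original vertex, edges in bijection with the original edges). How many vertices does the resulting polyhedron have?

The base solid has V = 6, E = 12, F = 8.
The dual swaps V and F and preserves E: V′ = F = 8, E′ = E = 12, F′ = V = 6.

8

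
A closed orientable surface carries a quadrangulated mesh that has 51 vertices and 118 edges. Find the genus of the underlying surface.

Every face is a square and each edge borders two faces, so 4F = 2·118, giving F = 59.
χ = V − E + F = 51 − 118 + 59 = -8.
For a closed orientable surface χ = 2 − 2g, so g = (2 − (-8))/2 = 5.

5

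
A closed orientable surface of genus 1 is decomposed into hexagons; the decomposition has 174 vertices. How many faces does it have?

87

χ = 2 − 2·1 = 0, and every face is a hexagon so 6F = 2E.
V − E + F = 0 with E = 6F/2 gives 174 − (6/2 − 1)·F = 0, so F = 87 and E = 261.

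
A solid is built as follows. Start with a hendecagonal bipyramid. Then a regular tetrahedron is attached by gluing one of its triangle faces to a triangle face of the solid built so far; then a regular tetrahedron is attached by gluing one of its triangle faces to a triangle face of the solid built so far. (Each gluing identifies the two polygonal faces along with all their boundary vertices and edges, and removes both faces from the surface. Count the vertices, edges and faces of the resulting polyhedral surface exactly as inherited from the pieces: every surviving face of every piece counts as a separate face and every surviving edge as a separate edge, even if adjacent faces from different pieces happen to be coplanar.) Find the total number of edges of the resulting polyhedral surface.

39

A hendecagonal bipyramid: V=13, E=33, F=22.
Attach a regular tetrahedron (V=4, E=6, F=4) along a 3-gon: merge 3 vertices and 3 edges, delete both glued faces → V=14, E=36, F=24.
Attach a regular tetrahedron (V=4, E=6, F=4) along a 3-gon: merge 3 vertices and 3 edges, delete both glued faces → V=15, E=39, F=26.
Check: V − E + F = 15 − 39 + 26 = 2.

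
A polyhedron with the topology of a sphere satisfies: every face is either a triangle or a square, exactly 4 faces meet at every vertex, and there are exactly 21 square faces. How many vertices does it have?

27

Let x be the number of triangles; then F = 21 + x.
Edge–face incidences: 2E = 4·21 + 3·x = 84 + 3x.
Every vertex has degree 4, so 4V = 2E.
Euler: V − E + F = 2 ⇒ (2E)/4 − E + (21 + x) = 2.
Multiply by 8: 2·(2E) − 4·(2E) + 8·(21 + x) = 16, i.e. 168 + 8x − 2·(84 + 3x) = 16.
Collecting terms: 2x = 16, so x = 8.
Then 2E = 84 + 3·8 = 108, so E = 54, V = 2E/4 = 27, F = 21 + 8 = 29.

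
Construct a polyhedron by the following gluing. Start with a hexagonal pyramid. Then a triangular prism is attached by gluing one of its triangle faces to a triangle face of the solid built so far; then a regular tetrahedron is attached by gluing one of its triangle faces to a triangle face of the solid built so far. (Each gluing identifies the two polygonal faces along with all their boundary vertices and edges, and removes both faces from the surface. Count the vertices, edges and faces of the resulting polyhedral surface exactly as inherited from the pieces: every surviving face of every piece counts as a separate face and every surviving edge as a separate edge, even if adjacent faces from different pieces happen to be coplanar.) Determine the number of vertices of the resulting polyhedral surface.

A hexagonal pyramid: V=7, E=12, F=7.
Attach a triangular prism (V=6, E=9, F=5) along a 3-gon: merge 3 vertices and 3 edges, delete both glued faces → V=10, E=18, F=10.
Attach a regular tetrahedron (V=4, E=6, F=4) along a 3-gon: merge 3 vertices and 3 edges, delete both glued faces → V=11, E=21, F=12.
Check: V − E + F = 11 − 21 + 12 = 2.

11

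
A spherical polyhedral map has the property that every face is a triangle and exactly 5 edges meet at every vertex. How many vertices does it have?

12

Each face has 3 edges and each edge borders two faces, so 2E = 3F.
Each vertex has degree 5, so 5V = 2E and hence V = 3F/5.
Euler: V − E + F = 2 ⇒ (3F/5) − (3F/2) + F = 2.
Multiply by 10: (6 − 15 + 10)F = 20, i.e. 1F = 20.
So F = 20, E = 3·20/2 = 30, V = 3·20/5 = 12.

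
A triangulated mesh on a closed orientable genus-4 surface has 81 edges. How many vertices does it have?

χ = 2 − 2·4 = -6, and every face is a triangle so 3F = 2E.
F = 2E/3 = 54. Then V = -6 + E − F = -6 + 81 − 54 = 21.

21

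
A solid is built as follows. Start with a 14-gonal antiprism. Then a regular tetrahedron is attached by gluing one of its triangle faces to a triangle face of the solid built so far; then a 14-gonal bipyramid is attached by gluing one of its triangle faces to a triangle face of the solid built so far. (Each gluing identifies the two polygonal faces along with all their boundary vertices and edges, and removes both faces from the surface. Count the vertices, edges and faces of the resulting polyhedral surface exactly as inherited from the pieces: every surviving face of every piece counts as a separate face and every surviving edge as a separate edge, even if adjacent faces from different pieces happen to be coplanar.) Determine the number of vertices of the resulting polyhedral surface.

42

A 14-gonal antiprism: V=28, E=56, F=30.
Attach a regular tetrahedron (V=4, E=6, F=4) along a 3-gon: merge 3 vertices and 3 edges, delete both glued faces → V=29, E=59, F=32.
Attach a 14-gonal bipyramid (V=16, E=42, F=28) along a 3-gon: merge 3 vertices and 3 edges, delete both glued faces → V=42, E=98, F=58.
Check: V − E + F = 42 − 98 + 58 = 2.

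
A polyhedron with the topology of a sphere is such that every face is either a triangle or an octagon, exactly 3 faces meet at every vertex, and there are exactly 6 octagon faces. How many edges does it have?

36

Let x be the number of triangles; then F = 6 + x.
Edge–face incidences: 2E = 8·6 + 3·x = 48 + 3x.
Every vertex has degree 3, so 3V = 2E.
Euler: V − E + F = 2 ⇒ (2E)/3 − E + (6 + x) = 2.
Multiply by 6: 2·(2E) − 3·(2E) + 6·(6 + x) = 12, i.e. 36 + 6x − (48 + 3x) = 12.
Collecting terms: 3x − 12 = 12, so 3x = 24, so x = 8.
Then 2E = 48 + 3·8 = 72, so E = 36, V = 2E/3 = 24, F = 6 + 8 = 14.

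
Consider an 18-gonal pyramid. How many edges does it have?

36

A pyramid on an n-gon base has one n-gon and n triangles: V = 18 + 1 = 19, E = 2·18 = 36, F = 18 + 1 = 19.
Check: V − E + F = 19 − 36 + 19 = 2.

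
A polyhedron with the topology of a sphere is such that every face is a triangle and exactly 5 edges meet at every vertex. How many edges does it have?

Each face has 3 edges and each edge borders two faces, so 2E = 3F.
Each vertex has degree 5, so 5V = 2E and hence V = 3F/5.
Euler: V − E + F = 2 ⇒ (3F/5) − (3F/2) + F = 2.
Multiply by 10: (6 − 15 + 10)F = 20, i.e. 1F = 20.
So F = 20, E = 3·20/2 = 30, V = 3·20/5 = 12.

30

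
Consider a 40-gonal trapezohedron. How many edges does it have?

160

The n-trapezohedron (dual of the n-antiprism) has V = 2·40 + 2 = 82, E = 4·40 = 160, F = 2·40 = 80.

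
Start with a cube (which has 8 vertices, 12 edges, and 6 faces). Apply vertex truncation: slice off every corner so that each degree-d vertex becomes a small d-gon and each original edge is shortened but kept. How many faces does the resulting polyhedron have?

14

Truncation replaces each original edge-end by a new vertex, so V′ = 2E = 24.
Each original edge survives, and each old vertex of degree d contributes d new edges; summing degrees gives Σd = 2E, so E′ = E + 2E = 3E = 36.
Each original face survives and each original vertex becomes one new face: F′ = F + V = 14.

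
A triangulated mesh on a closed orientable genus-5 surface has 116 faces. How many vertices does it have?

χ = 2 − 2·5 = -8, and every face is a triangle so 3F = 2E.
E = 3·116/2 = 174. Then V = -8 + E − F = -8 + 174 − 116 = 50.

50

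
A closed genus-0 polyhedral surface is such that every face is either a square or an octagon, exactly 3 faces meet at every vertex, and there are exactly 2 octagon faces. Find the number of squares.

Let x be the number of squares; then F = 2 + x.
Edge–face incidences: 2E = 8·2 + 4·x = 16 + 4x.
Every vertex has degree 3, so 3V = 2E.
Euler: V − E + F = 2 ⇒ (2E)/3 − E + (2 + x) = 2.
Multiply by 6: 2·(2E) − 3·(2E) + 6·(2 + x) = 12, i.e. 12 + 6x − (16 + 4x) = 12.
Collecting terms: 2x − 4 = 12, so 2x = 16, so x = 8.
Then 2E = 16 + 4·8 = 48, so E = 24, V = 2E/3 = 16, F = 2 + 8 = 10.

8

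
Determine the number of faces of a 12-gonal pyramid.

A pyramid on an n-gon base has one n-gon and n triangles: V = 12 + 1 = 13, E = 2·12 = 24, F = 12 + 1 = 13.
Check: V − E + F = 13 − 24 + 13 = 2.

13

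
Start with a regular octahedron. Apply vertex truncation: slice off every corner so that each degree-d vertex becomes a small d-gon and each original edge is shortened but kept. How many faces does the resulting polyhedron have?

14

The base solid has V = 6, E = 12, F = 8.
Truncation replaces each original edge-end by a new vertex, so V′ = 2E = 24.
Each original edge survives, and each old vertex of degree d contributes d new edges; summing degrees gives Σd = 2E, so E′ = E + 2E = 3E = 36.
Each original face survives and each original vertex becomes one new face: F′ = F + V = 14.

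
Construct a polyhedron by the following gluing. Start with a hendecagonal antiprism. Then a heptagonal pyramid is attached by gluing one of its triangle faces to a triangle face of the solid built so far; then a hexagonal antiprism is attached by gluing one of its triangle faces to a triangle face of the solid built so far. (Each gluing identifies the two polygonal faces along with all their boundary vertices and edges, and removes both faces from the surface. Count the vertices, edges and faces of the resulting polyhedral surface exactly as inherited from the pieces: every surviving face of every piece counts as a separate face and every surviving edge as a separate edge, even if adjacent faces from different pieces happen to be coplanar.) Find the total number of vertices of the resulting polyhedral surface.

A hendecagonal antiprism: V=22, E=44, F=24.
Attach a heptagonal pyramid (V=8, E=14, F=8) along a 3-gon: merge 3 vertices and 3 edges, delete both glued faces → V=27, E=55, F=30.
Attach a hexagonal antiprism (V=12, E=24, F=14) along a 3-gon: merge 3 vertices and 3 edges, delete both glued faces → V=36, E=76, F=42.
Check: V − E + F = 36 − 76 + 42 = 2.

36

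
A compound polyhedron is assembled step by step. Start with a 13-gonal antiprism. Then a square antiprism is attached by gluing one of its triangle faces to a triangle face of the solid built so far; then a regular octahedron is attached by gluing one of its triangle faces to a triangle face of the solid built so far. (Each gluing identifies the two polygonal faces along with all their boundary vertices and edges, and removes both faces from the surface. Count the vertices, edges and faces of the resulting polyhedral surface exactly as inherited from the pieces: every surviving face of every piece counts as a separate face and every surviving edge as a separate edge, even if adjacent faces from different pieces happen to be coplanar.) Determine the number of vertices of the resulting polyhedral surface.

A 13-gonal antiprism: V=26, E=52, F=28.
Attach a square antiprism (V=8, E=16, F=10) along a 3-gon: merge 3 vertices and 3 edges, delete both glued faces → V=31, E=65, F=36.
Attach a regular octahedron (V=6, E=12, F=8) along a 3-gon: merge 3 vertices and 3 edges, delete both glued faces → V=34, E=74, F=42.
Check: V − E + F = 34 − 74 + 42 = 2.

34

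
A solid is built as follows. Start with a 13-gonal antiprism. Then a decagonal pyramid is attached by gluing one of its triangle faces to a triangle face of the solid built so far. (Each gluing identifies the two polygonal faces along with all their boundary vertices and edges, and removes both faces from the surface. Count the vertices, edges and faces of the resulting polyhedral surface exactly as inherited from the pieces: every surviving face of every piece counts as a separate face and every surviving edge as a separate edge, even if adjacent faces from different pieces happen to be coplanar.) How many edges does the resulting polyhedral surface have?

69

A 13-gonal antiprism: V=26, E=52, F=28.
Attach a decagonal pyramid (V=11, E=20, F=11) along a 3-gon: merge 3 vertices and 3 edges, delete both glued faces → V=34, E=69, F=37.
Check: V − E + F = 34 − 69 + 37 = 2.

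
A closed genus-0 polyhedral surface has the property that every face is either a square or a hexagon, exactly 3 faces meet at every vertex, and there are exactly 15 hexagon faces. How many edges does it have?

57

Let x be the number of squares; then F = 15 + x.
Edge–face incidences: 2E = 6·15 + 4·x = 90 + 4x.
Every vertex has degree 3, so 3V = 2E.
Euler: V − E + F = 2 ⇒ (2E)/3 − E + (15 + x) = 2.
Multiply by 6: 2·(2E) − 3·(2E) + 6·(15 + x) = 12, i.e. 90 + 6x − (90 + 4x) = 12.
Collecting terms: 2x = 12, so x = 6.
Then 2E = 90 + 4·6 = 114, so E = 57, V = 2E/3 = 38, F = 15 + 6 = 21.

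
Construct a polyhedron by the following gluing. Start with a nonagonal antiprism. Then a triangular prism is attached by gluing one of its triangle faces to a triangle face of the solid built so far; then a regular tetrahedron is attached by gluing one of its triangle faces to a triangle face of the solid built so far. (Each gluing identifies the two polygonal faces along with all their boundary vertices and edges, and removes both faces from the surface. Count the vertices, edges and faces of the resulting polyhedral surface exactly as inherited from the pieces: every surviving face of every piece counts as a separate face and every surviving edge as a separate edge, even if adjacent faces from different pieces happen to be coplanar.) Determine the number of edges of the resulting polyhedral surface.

45

A nonagonal antiprism: V=18, E=36, F=20.
Attach a triangular prism (V=6, E=9, F=5) along a 3-gon: merge 3 vertices and 3 edges, delete both glued faces → V=21, E=42, F=23.
Attach a regular tetrahedron (V=4, E=6, F=4) along a 3-gon: merge 3 vertices and 3 edges, delete both glued faces → V=22, E=45, F=25.
Check: V − E + F = 22 − 45 + 25 = 2.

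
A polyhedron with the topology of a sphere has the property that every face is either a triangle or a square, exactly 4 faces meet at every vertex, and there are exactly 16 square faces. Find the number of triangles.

Let x be the number of triangles; then F = 16 + x.
Edge–face incidences: 2E = 4·16 + 3·x = 64 + 3x.
Every vertex has degree 4, so 4V = 2E.
Euler: V − E + F = 2 ⇒ (2E)/4 − E + (16 + x) = 2.
Multiply by 8: 2·(2E) − 4·(2E) + 8·(16 + x) = 16, i.e. 128 + 8x − 2·(64 + 3x) = 16.
Collecting terms: 2x = 16, so x = 8.
Then 2E = 64 + 3·8 = 88, so E = 44, V = 2E/4 = 22, F = 16 + 8 = 24.

8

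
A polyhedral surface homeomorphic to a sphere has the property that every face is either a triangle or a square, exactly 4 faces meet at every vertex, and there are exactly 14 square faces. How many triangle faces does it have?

Let x be the number of triangles; then F = 14 + x.
Edge–face incidences: 2E = 4·14 + 3·x = 56 + 3x.
Every vertex has degree 4, so 4V = 2E.
Euler: V − E + F = 2 ⇒ (2E)/4 − E + (14 + x) = 2.
Multiply by 8: 2·(2E) − 4·(2E) + 8·(14 + x) = 16, i.e. 112 + 8x − 2·(56 + 3x) = 16.
Collecting terms: 2x = 16, so x = 8.
Then 2E = 56 + 3·8 = 80, so E = 40, V = 2E/4 = 20, F = 14 + 8 = 22.

8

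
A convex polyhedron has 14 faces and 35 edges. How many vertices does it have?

Here V − E + F = 2.
V = 2 + E − F = 2 + 35 − 14 = 23.

23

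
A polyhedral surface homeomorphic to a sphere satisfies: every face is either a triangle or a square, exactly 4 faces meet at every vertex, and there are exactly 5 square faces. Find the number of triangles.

Let x be the number of triangles; then F = 5 + x.
Edge–face incidences: 2E = 4·5 + 3·x = 20 + 3x.
Every vertex has degree 4, so 4V = 2E.
Euler: V − E + F = 2 ⇒ (2E)/4 − E + (5 + x) = 2.
Multiply by 8: 2·(2E) − 4·(2E) + 8·(5 + x) = 16, i.e. 40 + 8x − 2·(20 + 3x) = 16.
Collecting terms: 2x = 16, so x = 8.
Then 2E = 20 + 3·8 = 44, so E = 22, V = 2E/4 = 11, F = 5 + 8 = 13.

8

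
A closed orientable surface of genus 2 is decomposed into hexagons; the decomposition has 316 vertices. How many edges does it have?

χ = 2 − 2·2 = -2, and every face is a hexagon so 6F = 2E.
V − E + F = -2 with E = 6F/2 gives 316 − (6/2 − 1)·F = -2, so F = 159 and E = 477.

477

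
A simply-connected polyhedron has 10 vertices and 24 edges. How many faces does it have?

16

Here V − E + F = 2.
F = 2 − V + E = 2 − 10 + 24 = 16.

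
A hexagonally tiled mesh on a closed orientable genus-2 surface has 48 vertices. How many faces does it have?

χ = 2 − 2·2 = -2, and every face is a hexagon so 6F = 2E.
V − E + F = -2 with E = 6F/2 gives 48 − (6/2 − 1)·F = -2, so F = 25 and E = 75.

25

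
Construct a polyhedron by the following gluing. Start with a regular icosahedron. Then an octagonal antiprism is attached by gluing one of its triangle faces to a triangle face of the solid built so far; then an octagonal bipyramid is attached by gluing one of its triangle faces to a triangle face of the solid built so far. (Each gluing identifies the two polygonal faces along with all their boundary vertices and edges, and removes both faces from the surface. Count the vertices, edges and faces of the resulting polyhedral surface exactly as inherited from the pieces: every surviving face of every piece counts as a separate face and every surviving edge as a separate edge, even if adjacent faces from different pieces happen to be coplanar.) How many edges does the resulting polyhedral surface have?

A regular icosahedron: V=12, E=30, F=20.
Attach an octagonal antiprism (V=16, E=32, F=18) along a 3-gon: merge 3 vertices and 3 edges, delete both glued faces → V=25, E=59, F=36.
Attach an octagonal bipyramid (V=10, E=24, F=16) along a 3-gon: merge 3 vertices and 3 edges, delete both glued faces → V=32, E=80, F=50.
Check: V − E + F = 32 − 80 + 50 = 2.

80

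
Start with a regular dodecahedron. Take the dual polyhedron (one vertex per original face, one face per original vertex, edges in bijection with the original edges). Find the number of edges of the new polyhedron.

30

The base solid has V = 20, E = 30, F = 12.
The dual swaps V and F and preserves E: V′ = F = 12, E′ = E = 30, F′ = V = 20.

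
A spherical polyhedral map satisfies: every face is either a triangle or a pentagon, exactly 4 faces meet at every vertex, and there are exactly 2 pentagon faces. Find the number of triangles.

10

Let x be the number of triangles; then F = 2 + x.
Edge–face incidences: 2E = 5·2 + 3·x = 10 + 3x.
Every vertex has degree 4, so 4V = 2E.
Euler: V − E + F = 2 ⇒ (2E)/4 − E + (2 + x) = 2.
Multiply by 8: 2·(2E) − 4·(2E) + 8·(2 + x) = 16, i.e. 16 + 8x − 2·(10 + 3x) = 16.
Collecting terms: 2x − 4 = 16, so 2x = 20, so x = 10.
Then 2E = 10 + 3·10 = 40, so E = 20, V = 2E/4 = 10, F = 2 + 10 = 12.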